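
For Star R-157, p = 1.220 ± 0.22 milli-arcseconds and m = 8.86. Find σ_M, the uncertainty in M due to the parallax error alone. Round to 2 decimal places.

σ_M = 0.39 mag

M = m − 5 log₁₀ d + 5 = m + 5 log₁₀ p + 5, so ∂M/∂p = 5/(p ln 10).
σ_M = (5/ln 10) · (σ_p/p) = 2.1715 × 0.22/1.220 = 2.1715 × 0.18033 = 0.39159.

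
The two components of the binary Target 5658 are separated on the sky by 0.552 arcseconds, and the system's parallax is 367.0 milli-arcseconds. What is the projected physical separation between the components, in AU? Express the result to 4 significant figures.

d = 1/p = 1/0.3670″ = 2.7248 pc.
At distance d (pc), an angle of θ arcsec spans θ·d AU: s = 0.552 × 2.7248 = 1.5041 AU.

1.504 AU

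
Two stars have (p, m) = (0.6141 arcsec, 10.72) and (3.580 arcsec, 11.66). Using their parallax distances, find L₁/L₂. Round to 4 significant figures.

d₁ = 1/p₁ = 1/0.6141″ = 1.6284 pc; d₂ = 1/p₂ = 1/3.580″ = 0.27933 pc.
M₁ = m₁ − 5 log₁₀ d₁ + 5 = 10.72 − 1.0588 + 5 = 14.6612.
M₂ = 11.66 − (-2.7694) + 5 = 19.4294.
L₁/L₂ = 10^(0.4(M₂ − M₁)) = 10^(0.4 × 4.7682) = 10^1.90728 = 80.776.

L₁/L₂ = 80.78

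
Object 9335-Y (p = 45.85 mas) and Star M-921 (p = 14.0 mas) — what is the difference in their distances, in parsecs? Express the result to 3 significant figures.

49.6 pc

d_A = 1/0.04585″ = 21.81 pc; d_B = 1/0.01400″ = 71.429 pc.
|d_B − d_A| = |71.429 − 21.81| = 49.619 pc.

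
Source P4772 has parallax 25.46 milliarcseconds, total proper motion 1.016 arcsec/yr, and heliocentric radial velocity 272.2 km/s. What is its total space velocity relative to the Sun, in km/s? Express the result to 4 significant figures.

d = 1/p = 1/0.02546″ = 39.277 pc.
v_t = 4.740 μ d = 4.740 × 1.016 × 39.277 = 189.15 km/s.
v = √(v_r² + v_t²) = √(272.2² + 189.15²) = √109871 = 331.47 km/s.

331.5 km/s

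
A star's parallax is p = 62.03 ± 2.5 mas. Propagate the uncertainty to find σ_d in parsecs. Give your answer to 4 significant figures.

d = 1/p, so σ_d = σ_p / p².
σ_d = 0.00250 / (0.06203)² = 0.00250 / 0.0038477 = 0.64974 pc.

0.6497 pc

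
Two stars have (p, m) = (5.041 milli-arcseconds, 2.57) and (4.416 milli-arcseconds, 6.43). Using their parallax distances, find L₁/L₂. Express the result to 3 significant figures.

L₁/L₂ = 26.9

d₁ = 1/p₁ = 1/0.005041″ = 198.37 pc; d₂ = 1/p₂ = 1/0.004416″ = 226.45 pc.
M₁ = m₁ − 5 log₁₀ d₁ + 5 = 2.57 − 11.4874 + 5 = -3.9174.
M₂ = 6.43 − 11.7749 + 5 = -0.3449.
L₁/L₂ = 10^(0.4(M₂ − M₁)) = 10^(0.4 × 3.5725) = 10^1.42900 = 26.853.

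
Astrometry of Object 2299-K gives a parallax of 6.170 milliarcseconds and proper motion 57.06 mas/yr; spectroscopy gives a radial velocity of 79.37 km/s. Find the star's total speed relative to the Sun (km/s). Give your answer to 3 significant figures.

90.7 km/s

d = 1/p = 1/0.006170″ = 162.07 pc.
μ = 57.06 mas/yr = 0.05706 ″/yr.
v_t = 4.740 μ d = 4.740 × 0.05706 × 162.07 = 43.834 km/s.
v = √(v_r² + v_t²) = √(79.37² + 43.834²) = √8221.02 = 90.67 km/s.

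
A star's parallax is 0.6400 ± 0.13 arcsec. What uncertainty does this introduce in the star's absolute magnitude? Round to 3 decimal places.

M = m − 5 log₁₀ d + 5 = m + 5 log₁₀ p + 5, so ∂M/∂p = 5/(p ln 10).
σ_M = (5/ln 10) · (σ_p/p) = 2.1715 × 0.13/0.6400 = 2.1715 × 0.20313 = 0.4411.

σ_M = 0.441 mag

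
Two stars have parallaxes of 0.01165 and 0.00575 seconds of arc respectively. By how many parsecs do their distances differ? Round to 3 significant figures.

88.1 pc

d_A = 1/0.01165″ = 85.837 pc; d_B = 1/0.005750″ = 173.91 pc.
|d_B − d_A| = |173.91 − 85.837| = 88.073 pc.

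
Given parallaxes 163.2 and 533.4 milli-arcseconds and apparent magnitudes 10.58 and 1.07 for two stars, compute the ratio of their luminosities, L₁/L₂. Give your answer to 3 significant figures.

L₁/L₂ = 0.00168

d₁ = 1/p₁ = 1/0.1632″ = 6.1275 pc; d₂ = 1/p₂ = 1/0.5334″ = 1.8748 pc.
M₁ = m₁ − 5 log₁₀ d₁ + 5 = 10.58 − 3.9364 + 5 = 11.6436.
M₂ = 1.07 − 1.3648 + 5 = 4.7052.
L₁/L₂ = 10^(0.4(M₂ − M₁)) = 10^(0.4 × (-6.9384)) = 10^(-2.77536) = 0.0016774.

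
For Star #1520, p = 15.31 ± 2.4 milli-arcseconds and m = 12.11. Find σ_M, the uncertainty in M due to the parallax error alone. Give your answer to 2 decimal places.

M = m − 5 log₁₀ d + 5 = m + 5 log₁₀ p + 5, so ∂M/∂p = 5/(p ln 10).
σ_M = (5/ln 10) · (σ_p/p) = 2.1715 × 2.4/15.31 = 2.1715 × 0.15676 = 0.3404.

σ_M = 0.34 mag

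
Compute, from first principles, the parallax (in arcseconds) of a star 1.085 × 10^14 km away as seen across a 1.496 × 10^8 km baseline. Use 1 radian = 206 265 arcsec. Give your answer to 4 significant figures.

θ ≈ B/d = (1.496 × 10^8) / (1.085 × 10^14) = 1.3788 × 10^-6 rad.
In arcseconds: 1.3788 × 10^-6 × 206265 = 0.2844″.

0.2844 arcsec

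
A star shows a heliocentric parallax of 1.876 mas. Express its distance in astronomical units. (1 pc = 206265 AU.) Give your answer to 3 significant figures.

p = 1.876 mas = 0.001876 arcsec.
d = 1/p = 1/0.001876 = 533.05 pc.
In AU: 533.05 × 206265 = 1.0995 × 10^8 AU.

1.10 × 10^8 AU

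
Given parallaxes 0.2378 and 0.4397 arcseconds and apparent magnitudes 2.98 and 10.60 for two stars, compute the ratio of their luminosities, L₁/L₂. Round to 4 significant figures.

L₁/L₂ = 3818

d₁ = 1/p₁ = 1/0.2378″ = 4.2052 pc; d₂ = 1/p₂ = 1/0.4397″ = 2.2743 pc.
M₁ = m₁ − 5 log₁₀ d₁ + 5 = 2.98 − 3.1189 + 5 = 4.8611.
M₂ = 10.60 − 1.7842 + 5 = 13.8158.
L₁/L₂ = 10^(0.4(M₂ − M₁)) = 10^(0.4 × 8.9547) = 10^3.58188 = 3818.4.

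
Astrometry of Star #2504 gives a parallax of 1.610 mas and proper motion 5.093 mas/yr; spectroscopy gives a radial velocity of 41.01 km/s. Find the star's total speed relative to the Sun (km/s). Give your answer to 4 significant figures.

d = 1/p = 1/0.001610″ = 621.12 pc.
μ = 5.093 mas/yr = 0.005093 ″/yr.
v_t = 4.740 μ d = 4.740 × 0.005093 × 621.12 = 14.994 km/s.
v = √(v_r² + v_t²) = √(41.01² + 14.994²) = √1906.64 = 43.665 km/s.

43.67 km/s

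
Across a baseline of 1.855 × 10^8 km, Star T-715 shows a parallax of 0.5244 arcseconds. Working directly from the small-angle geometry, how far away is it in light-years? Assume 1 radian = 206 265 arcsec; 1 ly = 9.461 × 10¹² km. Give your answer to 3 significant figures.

θ = 0.5244″ = 0.5244/206265 = 2.5424 × 10^-6 rad.
d = B/θ = (1.855 × 10^8) / (2.5424 × 10^-6) = 7.2963 × 10^13 km = (7.2963 × 10^13) / (9.461 × 10^12) ly = 7.712 ly.

7.71 ly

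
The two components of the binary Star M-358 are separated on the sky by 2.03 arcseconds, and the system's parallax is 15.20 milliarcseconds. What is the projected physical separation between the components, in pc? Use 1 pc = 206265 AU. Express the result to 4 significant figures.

0.0006475 pc

d = 1/p = 1/0.01520″ = 65.789 pc.
At distance d (pc), an angle of θ arcsec spans θ·d AU: s = 2.03 × 65.789 = 133.55 AU.
= 133.55 / 206265 = 0.00064747 pc.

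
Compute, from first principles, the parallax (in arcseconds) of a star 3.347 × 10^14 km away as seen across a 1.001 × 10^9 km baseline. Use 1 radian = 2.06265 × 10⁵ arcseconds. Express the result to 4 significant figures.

θ ≈ B/d = (1.001 × 10^9) / (3.347 × 10^14) = 2.9907 × 10^-6 rad.
In arcseconds: 2.9907 × 10^-6 × 206265 = 0.61688″.

0.6169 arcsec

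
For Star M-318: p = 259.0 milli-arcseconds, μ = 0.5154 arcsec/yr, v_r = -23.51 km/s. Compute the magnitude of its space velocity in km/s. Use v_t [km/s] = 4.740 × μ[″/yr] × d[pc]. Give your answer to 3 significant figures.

25.3 km/s

d = 1/p = 1/0.2590″ = 3.861 pc.
v_t = 4.740 μ d = 4.740 × 0.5154 × 3.861 = 9.4324 km/s.
v = √(v_r² + v_t²) = √((-23.51)² + 9.4324²) = √641.69 = 25.332 km/s.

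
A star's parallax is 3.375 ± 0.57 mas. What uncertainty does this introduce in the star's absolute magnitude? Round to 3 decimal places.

σ_M = 0.367 mag

M = m − 5 log₁₀ d + 5 = m + 5 log₁₀ p + 5, so ∂M/∂p = 5/(p ln 10).
σ_M = (5/ln 10) · (σ_p/p) = 2.1715 × 0.57/3.375 = 2.1715 × 0.16889 = 0.36674.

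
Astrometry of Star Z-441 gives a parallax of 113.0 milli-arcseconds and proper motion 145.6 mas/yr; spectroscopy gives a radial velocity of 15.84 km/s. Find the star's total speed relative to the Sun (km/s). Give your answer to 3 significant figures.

d = 1/p = 1/0.1130″ = 8.8496 pc.
μ = 145.6 mas/yr = 0.1456 ″/yr.
v_t = 4.740 μ d = 4.740 × 0.1456 × 8.8496 = 6.1075 km/s.
v = √(v_r² + v_t²) = √(15.84² + 6.1075²) = √288.207 = 16.977 km/s.

17.0 km/s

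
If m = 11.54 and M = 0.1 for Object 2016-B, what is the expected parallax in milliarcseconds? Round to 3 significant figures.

0.515 mas

m − M = 11.54 − 0.1 = 11.44.
d = 10^((m−M)/5 + 1) = 10^3.288 = 1940.9 pc.
p = 1/d = 1/1940.9 = 0.00051522 arcsec = 0.51522 mas.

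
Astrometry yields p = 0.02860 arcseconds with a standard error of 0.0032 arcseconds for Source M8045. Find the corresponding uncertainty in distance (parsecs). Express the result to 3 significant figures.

3.91 pc

d = 1/p, so σ_d = σ_p / p².
σ_d = 0.00320 / (0.02860)² = 0.00320 / 0.00081796 = 3.9122 pc.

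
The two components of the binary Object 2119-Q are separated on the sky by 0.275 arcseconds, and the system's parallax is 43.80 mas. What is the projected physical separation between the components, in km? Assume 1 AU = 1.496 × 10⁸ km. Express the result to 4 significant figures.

d = 1/p = 1/0.04380″ = 22.831 pc.
At distance d (pc), an angle of θ arcsec spans θ·d AU: s = 0.275 × 22.831 = 6.2785 AU.
= 6.2785 × 1.496 × 10⁸ km = 9.3926 × 10^8 km.

9.393 × 10^8 km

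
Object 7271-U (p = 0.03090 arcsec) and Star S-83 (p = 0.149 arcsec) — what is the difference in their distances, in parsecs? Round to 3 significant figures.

d_A = 1/0.03090″ = 32.362 pc; d_B = 1/0.1490″ = 6.7114 pc.
|d_B − d_A| = |6.7114 − 32.362| = 25.651 pc.

25.7 pc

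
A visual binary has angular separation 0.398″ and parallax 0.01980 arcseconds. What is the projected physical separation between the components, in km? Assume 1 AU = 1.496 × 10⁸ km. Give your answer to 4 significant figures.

d = 1/p = 1/0.01980″ = 50.505 pc.
At distance d (pc), an angle of θ arcsec spans θ·d AU: s = 0.398 × 50.505 = 20.101 AU.
= 20.101 × 1.496 × 10⁸ km = 3.0071 × 10^9 km.

3.007 × 10^9 km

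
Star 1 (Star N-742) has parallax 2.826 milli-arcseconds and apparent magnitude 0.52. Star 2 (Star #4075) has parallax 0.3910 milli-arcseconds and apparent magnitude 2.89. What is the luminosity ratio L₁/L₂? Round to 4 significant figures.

L₁/L₂ = 0.1698

d₁ = 1/p₁ = 1/0.002826″ = 353.86 pc; d₂ = 1/p₂ = 1/0.0003910″ = 2557.5 pc.
M₁ = m₁ − 5 log₁₀ d₁ + 5 = 0.52 − 12.7442 + 5 = -7.2242.
M₂ = 2.89 − 17.0391 + 5 = -9.1491.
L₁/L₂ = 10^(0.4(M₂ − M₁)) = 10^(0.4 × (-1.9249)) = 10^(-0.76996) = 0.16984.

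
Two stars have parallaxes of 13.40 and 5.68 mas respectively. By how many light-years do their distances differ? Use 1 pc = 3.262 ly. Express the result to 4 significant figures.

330.9 ly

d_A = 1/0.01340″ = 74.627 pc; d_B = 1/0.005680″ = 176.06 pc.
|d_B − d_A| = |176.06 − 74.627| = 101.43 pc = 101.43 × 3.262 ly = 330.86 ly.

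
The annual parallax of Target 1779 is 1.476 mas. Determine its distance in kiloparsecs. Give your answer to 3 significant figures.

0.678 kpc

p = 1.476 mas = 0.001476 arcsec.
d = 1/p = 1/0.001476 = 677.51 pc.
= 0.67751 kpc.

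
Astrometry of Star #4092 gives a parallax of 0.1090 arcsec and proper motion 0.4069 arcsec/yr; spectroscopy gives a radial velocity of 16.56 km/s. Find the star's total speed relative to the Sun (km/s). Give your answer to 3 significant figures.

d = 1/p = 1/0.1090″ = 9.1743 pc.
v_t = 4.740 μ d = 4.740 × 0.4069 × 9.1743 = 17.695 km/s.
v = √(v_r² + v_t²) = √(16.56² + 17.695²) = √587.347 = 24.235 km/s.

24.2 km/s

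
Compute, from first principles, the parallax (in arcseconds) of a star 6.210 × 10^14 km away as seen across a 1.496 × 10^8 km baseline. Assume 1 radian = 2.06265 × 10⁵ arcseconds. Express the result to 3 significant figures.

0.0497 arcsec

θ ≈ B/d = (1.496 × 10^8) / (6.210 × 10^14) = 2.4090 × 10^-7 rad.
In arcseconds: 2.4090 × 10^-7 × 206265 = 0.049689″.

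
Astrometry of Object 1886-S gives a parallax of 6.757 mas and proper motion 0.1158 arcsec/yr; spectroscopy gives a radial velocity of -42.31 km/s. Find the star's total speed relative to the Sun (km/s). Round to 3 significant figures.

91.6 km/s

d = 1/p = 1/0.006757″ = 147.99 pc.
v_t = 4.740 μ d = 4.740 × 0.1158 × 147.99 = 81.231 km/s.
v = √(v_r² + v_t²) = √((-42.31)² + 81.231²) = √8388.61 = 91.589 km/s.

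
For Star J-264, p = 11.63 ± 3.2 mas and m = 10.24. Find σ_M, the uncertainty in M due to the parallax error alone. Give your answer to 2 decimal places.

σ_M = 0.60 mag

M = m − 5 log₁₀ d + 5 = m + 5 log₁₀ p + 5, so ∂M/∂p = 5/(p ln 10).
σ_M = (5/ln 10) · (σ_p/p) = 2.1715 × 3.2/11.63 = 2.1715 × 0.27515 = 0.59749.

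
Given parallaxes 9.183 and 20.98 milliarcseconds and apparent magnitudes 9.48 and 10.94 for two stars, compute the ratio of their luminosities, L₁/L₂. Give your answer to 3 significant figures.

L₁/L₂ = 20.0

d₁ = 1/p₁ = 1/0.009183″ = 108.9 pc; d₂ = 1/p₂ = 1/0.02098″ = 47.664 pc.
M₁ = m₁ − 5 log₁₀ d₁ + 5 = 9.48 − 10.1851 + 5 = 4.2949.
M₂ = 10.94 − 8.3910 + 5 = 7.5490.
L₁/L₂ = 10^(0.4(M₂ − M₁)) = 10^(0.4 × 3.2541) = 10^1.30164 = 20.028.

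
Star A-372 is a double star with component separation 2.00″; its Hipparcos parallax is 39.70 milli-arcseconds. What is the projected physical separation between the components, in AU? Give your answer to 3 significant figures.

50.4 AU

d = 1/p = 1/0.03970″ = 25.189 pc.
At distance d (pc), an angle of θ arcsec spans θ·d AU: s = 2.00 × 25.189 = 50.378 AU.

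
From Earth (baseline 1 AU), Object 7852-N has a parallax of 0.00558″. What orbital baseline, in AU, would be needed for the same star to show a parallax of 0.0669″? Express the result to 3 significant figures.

12.0 AU

Parallax scales linearly with baseline: p ∝ B, so B = p_target / p_Earth × 1 AU.
B = 0.0669 / 0.00558 = 11.989 AU.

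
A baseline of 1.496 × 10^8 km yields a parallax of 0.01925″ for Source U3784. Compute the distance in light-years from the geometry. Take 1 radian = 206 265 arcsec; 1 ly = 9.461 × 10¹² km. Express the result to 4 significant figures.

θ = 0.01925″ = 0.01925/206265 = 9.3327 × 10^-8 rad.
d = B/θ = (1.496 × 10^8) / (9.3327 × 10^-8) = 1.6030 × 10^15 km = (1.6030 × 10^15) / (9.461 × 10^12) ly = 169.43 ly.

169.4 ly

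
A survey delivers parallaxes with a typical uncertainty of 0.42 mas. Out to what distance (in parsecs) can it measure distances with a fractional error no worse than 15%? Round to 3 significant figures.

357 pc

σ_d/d = σ_p/p, so the condition is σ_p/p ≤ 0.15, i.e. p ≥ σ_p/0.15.
p_min = 0.42/0.15 = 2.8 mas = 0.0028 arcsec.
d_max = 1/p_min = 1/0.0028 = 357.14 pc.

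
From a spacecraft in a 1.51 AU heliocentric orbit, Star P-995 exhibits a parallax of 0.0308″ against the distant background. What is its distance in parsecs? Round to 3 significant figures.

With baseline B (in AU) and parallax p (in arcsec), d = B/p parsecs.
d = 1.51 / 0.0308 = 49.026 pc.

49.0 pc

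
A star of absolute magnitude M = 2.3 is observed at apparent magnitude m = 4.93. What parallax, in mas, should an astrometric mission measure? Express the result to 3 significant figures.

29.8 mas

m − M = 4.93 − 2.3 = 2.63.
d = 10^((m−M)/5 + 1) = 10^1.526 = 33.574 pc.
p = 1/d = 1/33.574 = 0.029785 arcsec = 29.785 mas.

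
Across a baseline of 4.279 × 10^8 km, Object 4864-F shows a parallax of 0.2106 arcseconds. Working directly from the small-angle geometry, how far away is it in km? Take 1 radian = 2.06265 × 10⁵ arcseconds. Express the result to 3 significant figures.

θ = 0.2106″ = 0.2106/206265 = 1.0210 × 10^-6 rad.
d = B/θ = (4.279 × 10^8) / (1.0210 × 10^-6) = 4.1910 × 10^14 km.

4.19 × 10^14 km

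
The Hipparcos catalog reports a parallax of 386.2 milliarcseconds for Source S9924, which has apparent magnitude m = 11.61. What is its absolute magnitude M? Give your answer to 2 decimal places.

d = 1/p = 1/0.3862″ = 2.5893 pc.
m − M = 5 log₁₀(2.5893) − 5 = 2.0659 − 5 = -2.9341.
M = m − (m − M) = 11.61 − (-2.9341) = 14.54.

M = 14.54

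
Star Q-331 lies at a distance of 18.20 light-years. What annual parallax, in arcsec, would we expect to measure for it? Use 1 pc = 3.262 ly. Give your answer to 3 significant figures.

d = 18.20 ly ÷ 3.262 = 5.5794 pc.
p = 1/d = 1/5.5794 = 0.17923 arcsec.

0.179 arcsec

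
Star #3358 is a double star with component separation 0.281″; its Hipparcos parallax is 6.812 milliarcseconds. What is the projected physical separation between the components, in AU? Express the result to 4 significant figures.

d = 1/p = 1/0.006812″ = 146.8 pc.
At distance d (pc), an angle of θ arcsec spans θ·d AU: s = 0.281 × 146.8 = 41.251 AU.

41.25 AU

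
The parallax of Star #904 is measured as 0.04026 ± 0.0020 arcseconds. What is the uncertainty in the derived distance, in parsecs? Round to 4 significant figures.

1.234 pc

d = 1/p, so σ_d = σ_p / p².
σ_d = 0.00200 / (0.04026)² = 0.00200 / 0.0016209 = 1.2339 pc.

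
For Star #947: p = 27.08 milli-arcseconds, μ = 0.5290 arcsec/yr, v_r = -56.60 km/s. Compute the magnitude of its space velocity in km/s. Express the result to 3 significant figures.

d = 1/p = 1/0.02708″ = 36.928 pc.
v_t = 4.740 μ d = 4.740 × 0.5290 × 36.928 = 92.595 km/s.
v = √(v_r² + v_t²) = √((-56.60)² + 92.595²) = √11777.4 = 108.52 km/s.

109 km/s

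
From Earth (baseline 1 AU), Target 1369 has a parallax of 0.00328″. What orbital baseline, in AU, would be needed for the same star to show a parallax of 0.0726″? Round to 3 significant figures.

22.1 AU

Parallax scales linearly with baseline: p ∝ B, so B = p_target / p_Earth × 1 AU.
B = 0.0726 / 0.00328 = 22.134 AU.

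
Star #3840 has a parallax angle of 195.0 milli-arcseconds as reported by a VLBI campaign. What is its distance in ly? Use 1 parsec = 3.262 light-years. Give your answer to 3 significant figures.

16.7 ly

p = 195.0 milli-arcseconds = 0.1950 arcsec.
d = 1/p = 1/0.1950 = 5.1282 pc.
In light-years: 5.1282 × 3.262 = 16.728 ly.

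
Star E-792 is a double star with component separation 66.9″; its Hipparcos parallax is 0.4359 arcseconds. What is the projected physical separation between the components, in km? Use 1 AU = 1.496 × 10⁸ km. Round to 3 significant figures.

d = 1/p = 1/0.4359″ = 2.2941 pc.
At distance d (pc), an angle of θ arcsec spans θ·d AU: s = 66.9 × 2.2941 = 153.48 AU.
= 153.48 × 1.496 × 10⁸ km = 2.2961 × 10^10 km.

2.30 × 10^10 km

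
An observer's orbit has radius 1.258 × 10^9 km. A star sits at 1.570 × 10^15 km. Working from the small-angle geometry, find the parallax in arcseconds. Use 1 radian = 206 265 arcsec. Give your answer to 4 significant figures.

θ ≈ B/d = (1.258 × 10^9) / (1.570 × 10^15) = 8.0127 × 10^-7 rad.
In arcseconds: 8.0127 × 10^-7 × 206265 = 0.16527″.

0.1653 arcsec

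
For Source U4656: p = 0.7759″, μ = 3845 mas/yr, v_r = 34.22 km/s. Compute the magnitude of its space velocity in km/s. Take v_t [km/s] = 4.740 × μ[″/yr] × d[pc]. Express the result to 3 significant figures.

d = 1/p = 1/0.7759″ = 1.2888 pc.
μ = 3845 mas/yr = 3.845 ″/yr.
v_t = 4.740 μ d = 4.740 × 3.845 × 1.2888 = 23.489 km/s.
v = √(v_r² + v_t²) = √(34.22² + 23.489²) = √1722.74 = 41.506 km/s.

41.5 km/s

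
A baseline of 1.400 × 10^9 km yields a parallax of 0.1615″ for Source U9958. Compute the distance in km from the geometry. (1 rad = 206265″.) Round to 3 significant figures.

1.79 × 10^15 km

θ = 0.1615″ = 0.1615/206265 = 7.8297 × 10^-7 rad.
d = B/θ = (1.400 × 10^9) / (7.8297 × 10^-7) = 1.7881 × 10^15 km.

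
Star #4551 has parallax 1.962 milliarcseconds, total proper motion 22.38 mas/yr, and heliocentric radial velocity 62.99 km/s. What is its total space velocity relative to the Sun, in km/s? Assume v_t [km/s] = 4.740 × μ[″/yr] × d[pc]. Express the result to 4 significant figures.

d = 1/p = 1/0.001962″ = 509.68 pc.
μ = 22.38 mas/yr = 0.02238 ″/yr.
v_t = 4.740 μ d = 4.740 × 0.02238 × 509.68 = 54.067 km/s.
v = √(v_r² + v_t²) = √(62.99² + 54.067²) = √6890.98 = 83.012 km/s.

83.01 km/s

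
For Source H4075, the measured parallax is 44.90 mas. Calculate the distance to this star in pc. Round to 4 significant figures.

p = 44.90 mas = 0.04490 arcsec.
d = 1/p = 1/0.04490 = 22.272 pc.

22.27 pc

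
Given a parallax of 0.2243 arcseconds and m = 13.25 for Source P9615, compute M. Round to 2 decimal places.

M = 15.00

d = 1/p = 1/0.2243″ = 4.4583 pc.
m − M = 5 log₁₀(4.4583) − 5 = 3.2458 − 5 = -1.7542.
M = m − (m − M) = 13.25 − (-1.7542) = 15.00.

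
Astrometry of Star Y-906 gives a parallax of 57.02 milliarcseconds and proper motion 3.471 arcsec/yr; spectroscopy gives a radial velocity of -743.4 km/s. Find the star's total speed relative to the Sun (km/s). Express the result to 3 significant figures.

797 km/s

d = 1/p = 1/0.05702″ = 17.538 pc.
v_t = 4.740 μ d = 4.740 × 3.471 × 17.538 = 288.54 km/s.
v = √(v_r² + v_t²) = √((-743.4)² + 288.54²) = √635899 = 797.43 km/s.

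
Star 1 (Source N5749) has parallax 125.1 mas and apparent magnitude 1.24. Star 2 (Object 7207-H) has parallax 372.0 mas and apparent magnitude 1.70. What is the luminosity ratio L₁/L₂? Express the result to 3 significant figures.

L₁/L₂ = 13.5

d₁ = 1/p₁ = 1/0.1251″ = 7.9936 pc; d₂ = 1/p₂ = 1/0.3720″ = 2.6882 pc.
M₁ = m₁ − 5 log₁₀ d₁ + 5 = 1.24 − 4.5137 + 5 = 1.7263.
M₂ = 1.70 − 2.1473 + 5 = 4.5527.
L₁/L₂ = 10^(0.4(M₂ − M₁)) = 10^(0.4 × 2.8264) = 10^1.13056 = 13.507.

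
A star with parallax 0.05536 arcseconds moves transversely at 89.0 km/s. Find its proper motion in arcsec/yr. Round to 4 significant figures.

1.039 arcsec/yr

d = 1/p = 1/0.05536″ = 18.064 pc.
μ = v_t / (4.74 d) = 89.0 / (4.74 × 18.064) = 89.0 / 85.623 = 1.0394 ″/yr.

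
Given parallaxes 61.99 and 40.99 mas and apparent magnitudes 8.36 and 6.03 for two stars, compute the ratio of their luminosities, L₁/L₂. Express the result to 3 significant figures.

L₁/L₂ = 0.0511

d₁ = 1/p₁ = 1/0.06199″ = 16.132 pc; d₂ = 1/p₂ = 1/0.04099″ = 24.396 pc.
M₁ = m₁ − 5 log₁₀ d₁ + 5 = 8.36 − 6.0384 + 5 = 7.3216.
M₂ = 6.03 − 6.9366 + 5 = 4.0934.
L₁/L₂ = 10^(0.4(M₂ − M₁)) = 10^(0.4 × (-3.2282)) = 10^(-1.29128) = 0.051135.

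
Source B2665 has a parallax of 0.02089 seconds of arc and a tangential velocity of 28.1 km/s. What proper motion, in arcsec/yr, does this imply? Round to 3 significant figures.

0.124 arcsec/yr

d = 1/p = 1/0.02089″ = 47.87 pc.
μ = v_t / (4.74 d) = 28.1 / (4.74 × 47.87) = 28.1 / 226.9 = 0.12384 ″/yr.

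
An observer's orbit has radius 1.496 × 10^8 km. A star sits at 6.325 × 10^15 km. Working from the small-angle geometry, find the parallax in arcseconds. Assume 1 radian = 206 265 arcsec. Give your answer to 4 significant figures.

θ ≈ B/d = (1.496 × 10^8) / (6.325 × 10^15) = 2.3652 × 10^-8 rad.
In arcseconds: 2.3652 × 10^-8 × 206265 = 0.0048786″.

0.004879 arcsec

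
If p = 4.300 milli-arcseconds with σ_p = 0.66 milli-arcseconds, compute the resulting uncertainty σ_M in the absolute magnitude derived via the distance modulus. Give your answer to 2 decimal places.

σ_M = 0.33 mag

M = m − 5 log₁₀ d + 5 = m + 5 log₁₀ p + 5, so ∂M/∂p = 5/(p ln 10).
σ_M = (5/ln 10) · (σ_p/p) = 2.1715 × 0.66/4.300 = 2.1715 × 0.15349 = 0.3333.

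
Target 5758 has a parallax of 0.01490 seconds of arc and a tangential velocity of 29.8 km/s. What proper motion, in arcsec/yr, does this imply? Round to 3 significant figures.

0.0937 arcsec/yr

d = 1/p = 1/0.01490″ = 67.114 pc.
μ = v_t / (4.74 d) = 29.8 / (4.74 × 67.114) = 29.8 / 318.12 = 0.093675 ″/yr.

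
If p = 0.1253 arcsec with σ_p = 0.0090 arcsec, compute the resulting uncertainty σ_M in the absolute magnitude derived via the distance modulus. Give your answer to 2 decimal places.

M = m − 5 log₁₀ d + 5 = m + 5 log₁₀ p + 5, so ∂M/∂p = 5/(p ln 10).
σ_M = (5/ln 10) · (σ_p/p) = 2.1715 × 0.0090/0.1253 = 2.1715 × 0.071828 = 0.15597.

σ_M = 0.16 mag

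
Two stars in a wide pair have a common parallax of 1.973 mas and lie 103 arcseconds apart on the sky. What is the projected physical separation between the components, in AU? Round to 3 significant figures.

d = 1/p = 1/0.001973″ = 506.84 pc.
At distance d (pc), an angle of θ arcsec spans θ·d AU: s = 103 × 506.84 = 52205 AU.

52200 AU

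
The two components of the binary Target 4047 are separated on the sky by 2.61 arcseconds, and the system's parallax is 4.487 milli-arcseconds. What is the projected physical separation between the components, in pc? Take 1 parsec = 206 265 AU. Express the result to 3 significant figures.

d = 1/p = 1/0.004487″ = 222.87 pc.
At distance d (pc), an angle of θ arcsec spans θ·d AU: s = 2.61 × 222.87 = 581.69 AU.
= 581.69 / 206265 = 0.0028201 pc.

0.00282 pc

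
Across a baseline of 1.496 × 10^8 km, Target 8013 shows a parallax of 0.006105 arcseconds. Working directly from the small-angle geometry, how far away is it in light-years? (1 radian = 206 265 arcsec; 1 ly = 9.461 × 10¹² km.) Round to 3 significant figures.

534 ly

θ = 0.006105″ = 0.006105/206265 = 2.9598 × 10^-8 rad.
d = B/θ = (1.496 × 10^8) / (2.9598 × 10^-8) = 5.0544 × 10^15 km = (5.0544 × 10^15) / (9.461 × 10^12) ly = 534.24 ly.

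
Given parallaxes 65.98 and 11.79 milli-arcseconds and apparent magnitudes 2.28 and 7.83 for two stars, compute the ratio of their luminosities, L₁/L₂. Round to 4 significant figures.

L₁/L₂ = 5.299

d₁ = 1/p₁ = 1/0.06598″ = 15.156 pc; d₂ = 1/p₂ = 1/0.01179″ = 84.818 pc.
M₁ = m₁ − 5 log₁₀ d₁ + 5 = 2.28 − 5.9029 + 5 = 1.3771.
M₂ = 7.83 − 9.6424 + 5 = 3.1876.
L₁/L₂ = 10^(0.4(M₂ − M₁)) = 10^(0.4 × 1.8105) = 10^0.72420 = 5.2991.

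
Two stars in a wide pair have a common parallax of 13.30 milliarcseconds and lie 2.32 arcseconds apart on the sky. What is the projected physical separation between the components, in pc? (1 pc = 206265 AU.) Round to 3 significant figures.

d = 1/p = 1/0.01330″ = 75.188 pc.
At distance d (pc), an angle of θ arcsec spans θ·d AU: s = 2.32 × 75.188 = 174.44 AU.
= 174.44 / 206265 = 0.00084571 pc.

0.000846 pc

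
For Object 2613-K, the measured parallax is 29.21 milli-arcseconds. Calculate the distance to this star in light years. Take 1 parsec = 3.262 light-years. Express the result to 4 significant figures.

111.7 light years

p = 29.21 milli-arcseconds = 0.02921 arcsec.
d = 1/p = 1/0.02921 = 34.235 pc.
In light-years: 34.235 × 3.262 = 111.67 ly.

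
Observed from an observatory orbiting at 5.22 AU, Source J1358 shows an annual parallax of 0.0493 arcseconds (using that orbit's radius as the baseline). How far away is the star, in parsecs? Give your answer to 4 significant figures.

105.9 pc

With baseline B (in AU) and parallax p (in arcsec), d = B/p parsecs.
d = 5.22 / 0.0493 = 105.88 pc.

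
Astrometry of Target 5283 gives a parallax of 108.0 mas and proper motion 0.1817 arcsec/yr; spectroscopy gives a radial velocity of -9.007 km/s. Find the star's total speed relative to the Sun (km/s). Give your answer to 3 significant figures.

d = 1/p = 1/0.1080″ = 9.2593 pc.
v_t = 4.740 μ d = 4.740 × 0.1817 × 9.2593 = 7.9746 km/s.
v = √(v_r² + v_t²) = √((-9.007)² + 7.9746²) = √144.72 = 12.03 km/s.

12.0 km/s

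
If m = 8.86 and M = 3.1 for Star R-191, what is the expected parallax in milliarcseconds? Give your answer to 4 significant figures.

7.047 mas

m − M = 8.86 − 3.1 = 5.76.
d = 10^((m−M)/5 + 1) = 10^2.152 = 141.91 pc.
p = 1/d = 1/141.91 = 0.0070467 arcsec = 7.0467 mas.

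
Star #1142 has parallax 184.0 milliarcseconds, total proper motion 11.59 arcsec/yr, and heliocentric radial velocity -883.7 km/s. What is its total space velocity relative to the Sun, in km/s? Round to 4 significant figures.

932.8 km/s

d = 1/p = 1/0.1840″ = 5.4348 pc.
v_t = 4.740 μ d = 4.740 × 11.59 × 5.4348 = 298.57 km/s.
v = √(v_r² + v_t²) = √((-883.7)² + 298.57²) = √870070 = 932.78 km/s.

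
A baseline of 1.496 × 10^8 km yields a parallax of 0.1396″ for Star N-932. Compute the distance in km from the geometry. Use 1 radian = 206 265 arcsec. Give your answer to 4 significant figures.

2.210 × 10^14 km

θ = 0.1396″ = 0.1396/206265 = 6.7680 × 10^-7 rad.
d = B/θ = (1.496 × 10^8) / (6.7680 × 10^-7) = 2.2104 × 10^14 km.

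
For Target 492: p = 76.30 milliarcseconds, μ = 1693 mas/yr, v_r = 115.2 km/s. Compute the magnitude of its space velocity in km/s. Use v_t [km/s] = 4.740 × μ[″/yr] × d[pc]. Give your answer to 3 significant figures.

156 km/s

d = 1/p = 1/0.07630″ = 13.106 pc.
μ = 1693 mas/yr = 1.693 ″/yr.
v_t = 4.740 μ d = 4.740 × 1.693 × 13.106 = 105.17 km/s.
v = √(v_r² + v_t²) = √(115.2² + 105.17²) = √24331.8 = 155.99 km/s.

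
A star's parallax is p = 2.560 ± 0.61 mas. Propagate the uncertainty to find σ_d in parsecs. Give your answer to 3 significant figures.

93.1 pc

d = 1/p, so σ_d = σ_p / p².
σ_d = 0.000610 / (0.002560)² = 0.000610 / 0.0000065536 = 93.079 pc.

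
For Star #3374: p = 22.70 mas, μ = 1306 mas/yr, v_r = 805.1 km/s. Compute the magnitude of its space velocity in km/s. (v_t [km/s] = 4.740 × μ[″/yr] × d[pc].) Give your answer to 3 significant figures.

d = 1/p = 1/0.02270″ = 44.053 pc.
μ = 1306 mas/yr = 1.306 ″/yr.
v_t = 4.740 μ d = 4.740 × 1.306 × 44.053 = 272.71 km/s.
v = √(v_r² + v_t²) = √(805.1² + 272.71²) = √722557 = 850.03 km/s.

850 km/s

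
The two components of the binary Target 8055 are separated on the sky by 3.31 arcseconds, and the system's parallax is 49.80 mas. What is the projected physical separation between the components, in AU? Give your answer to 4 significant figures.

d = 1/p = 1/0.04980″ = 20.08 pc.
At distance d (pc), an angle of θ arcsec spans θ·d AU: s = 3.31 × 20.08 = 66.465 AU.

66.47 AU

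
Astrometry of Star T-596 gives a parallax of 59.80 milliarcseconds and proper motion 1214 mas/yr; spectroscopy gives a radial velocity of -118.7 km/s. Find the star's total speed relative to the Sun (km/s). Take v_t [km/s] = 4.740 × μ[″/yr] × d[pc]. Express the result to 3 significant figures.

153 km/s

d = 1/p = 1/0.05980″ = 16.722 pc.
μ = 1214 mas/yr = 1.214 ″/yr.
v_t = 4.740 μ d = 4.740 × 1.214 × 16.722 = 96.224 km/s.
v = √(v_r² + v_t²) = √((-118.7)² + 96.224²) = √23348.7 = 152.8 km/s.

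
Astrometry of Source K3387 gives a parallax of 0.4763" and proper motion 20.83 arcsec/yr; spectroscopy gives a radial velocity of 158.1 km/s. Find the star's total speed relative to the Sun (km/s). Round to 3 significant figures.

261 km/s

d = 1/p = 1/0.4763″ = 2.0995 pc.
v_t = 4.740 μ d = 4.740 × 20.83 × 2.0995 = 207.29 km/s.
v = √(v_r² + v_t²) = √(158.1² + 207.29²) = √67964.8 = 260.7 km/s.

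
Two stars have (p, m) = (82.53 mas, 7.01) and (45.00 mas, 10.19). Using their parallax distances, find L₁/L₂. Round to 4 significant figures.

L₁/L₂ = 5.562

d₁ = 1/p₁ = 1/0.08253″ = 12.117 pc; d₂ = 1/p₂ = 1/0.04500″ = 22.222 pc.
M₁ = m₁ − 5 log₁₀ d₁ + 5 = 7.01 − 5.4170 + 5 = 6.5930.
M₂ = 10.19 − 6.7339 + 5 = 8.4561.
L₁/L₂ = 10^(0.4(M₂ − M₁)) = 10^(0.4 × 1.8631) = 10^0.74524 = 5.5621.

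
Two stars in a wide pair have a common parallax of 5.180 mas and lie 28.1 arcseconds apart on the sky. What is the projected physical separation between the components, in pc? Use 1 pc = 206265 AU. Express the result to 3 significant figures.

d = 1/p = 1/0.005180″ = 193.05 pc.
At distance d (pc), an angle of θ arcsec spans θ·d AU: s = 28.1 × 193.05 = 5424.7 AU.
= 5424.7 / 206265 = 0.026300 pc.

0.0263 pc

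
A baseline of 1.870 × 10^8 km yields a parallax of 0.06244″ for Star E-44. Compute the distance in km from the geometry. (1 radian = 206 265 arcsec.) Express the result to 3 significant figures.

θ = 0.06244″ = 0.06244/206265 = 3.0272 × 10^-7 rad.
d = B/θ = (1.870 × 10^8) / (3.0272 × 10^-7) = 6.1773 × 10^14 km.

6.18 × 10^14 km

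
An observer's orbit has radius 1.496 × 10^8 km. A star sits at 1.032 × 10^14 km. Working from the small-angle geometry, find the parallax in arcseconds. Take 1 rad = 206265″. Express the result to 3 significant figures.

0.299 arcsec

θ ≈ B/d = (1.496 × 10^8) / (1.032 × 10^14) = 1.4496 × 10^-6 rad.
In arcseconds: 1.4496 × 10^-6 × 206265 = 0.299″.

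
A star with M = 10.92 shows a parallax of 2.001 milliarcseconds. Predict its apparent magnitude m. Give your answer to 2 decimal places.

d = 1/p = 1/0.002001″ = 499.75 pc.
m − M = 5 log₁₀ d − 5 = 5 log₁₀(499.75) − 5 = 13.4938 − 5 = 8.4938.
m = M + (m − M) = 10.92 + 8.4938 = 19.41.

m = 19.41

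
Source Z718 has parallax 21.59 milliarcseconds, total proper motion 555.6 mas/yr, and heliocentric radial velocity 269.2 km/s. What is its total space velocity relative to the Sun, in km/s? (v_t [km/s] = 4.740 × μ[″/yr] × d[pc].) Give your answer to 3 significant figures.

d = 1/p = 1/0.02159″ = 46.318 pc.
μ = 555.6 mas/yr = 0.5556 ″/yr.
v_t = 4.740 μ d = 4.740 × 0.5556 × 46.318 = 121.98 km/s.
v = √(v_r² + v_t²) = √(269.2² + 121.98²) = √87347.8 = 295.55 km/s.

296 km/s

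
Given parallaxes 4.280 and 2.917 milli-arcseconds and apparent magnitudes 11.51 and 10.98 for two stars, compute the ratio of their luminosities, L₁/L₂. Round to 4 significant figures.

d₁ = 1/p₁ = 1/0.004280″ = 233.64 pc; d₂ = 1/p₂ = 1/0.002917″ = 342.82 pc.
M₁ = m₁ − 5 log₁₀ d₁ + 5 = 11.51 − 11.8427 + 5 = 4.6673.
M₂ = 10.98 − 12.6753 + 5 = 3.3047.
L₁/L₂ = 10^(0.4(M₂ − M₁)) = 10^(0.4 × (-1.3626)) = 10^(-0.54504) = 0.28508.

L₁/L₂ = 0.2851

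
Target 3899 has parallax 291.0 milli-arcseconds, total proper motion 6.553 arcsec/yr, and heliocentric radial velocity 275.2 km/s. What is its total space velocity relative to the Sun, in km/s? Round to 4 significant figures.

295.2 km/s

d = 1/p = 1/0.2910″ = 3.4364 pc.
v_t = 4.740 μ d = 4.740 × 6.553 × 3.4364 = 106.74 km/s.
v = √(v_r² + v_t²) = √(275.2² + 106.74²) = √87128.5 = 295.18 km/s.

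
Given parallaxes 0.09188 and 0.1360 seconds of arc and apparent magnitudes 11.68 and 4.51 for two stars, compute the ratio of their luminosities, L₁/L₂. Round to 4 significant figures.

d₁ = 1/p₁ = 1/0.09188″ = 10.884 pc; d₂ = 1/p₂ = 1/0.1360″ = 7.3529 pc.
M₁ = m₁ − 5 log₁₀ d₁ + 5 = 11.68 − 5.1839 + 5 = 11.4961.
M₂ = 4.51 − 4.3323 + 5 = 5.1777.
L₁/L₂ = 10^(0.4(M₂ − M₁)) = 10^(0.4 × (-6.3184)) = 10^(-2.52736) = 0.0029692.

L₁/L₂ = 0.002969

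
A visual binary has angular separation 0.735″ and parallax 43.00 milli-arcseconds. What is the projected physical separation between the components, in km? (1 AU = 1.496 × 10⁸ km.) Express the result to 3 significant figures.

d = 1/p = 1/0.04300″ = 23.256 pc.
At distance d (pc), an angle of θ arcsec spans θ·d AU: s = 0.735 × 23.256 = 17.093 AU.
= 17.093 × 1.496 × 10⁸ km = 2.5571 × 10^9 km.

2.56 × 10^9 km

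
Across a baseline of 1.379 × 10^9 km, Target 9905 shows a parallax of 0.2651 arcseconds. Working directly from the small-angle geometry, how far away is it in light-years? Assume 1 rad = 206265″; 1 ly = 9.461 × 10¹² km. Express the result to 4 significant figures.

113.4 ly

θ = 0.2651″ = 0.2651/206265 = 1.2852 × 10^-6 rad.
d = B/θ = (1.379 × 10^9) / (1.2852 × 10^-6) = 1.0730 × 10^15 km = (1.0730 × 10^15) / (9.461 × 10^12) ly = 113.41 ly.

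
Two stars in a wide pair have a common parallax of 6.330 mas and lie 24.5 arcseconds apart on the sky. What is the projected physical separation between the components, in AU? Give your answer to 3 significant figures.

3870 AU

d = 1/p = 1/0.006330″ = 157.98 pc.
At distance d (pc), an angle of θ arcsec spans θ·d AU: s = 24.5 × 157.98 = 3870.5 AU.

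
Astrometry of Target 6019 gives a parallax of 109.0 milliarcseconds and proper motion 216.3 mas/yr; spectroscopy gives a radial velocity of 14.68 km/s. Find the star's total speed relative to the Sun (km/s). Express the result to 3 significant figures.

17.4 km/s

d = 1/p = 1/0.1090″ = 9.1743 pc.
μ = 216.3 mas/yr = 0.2163 ″/yr.
v_t = 4.740 μ d = 4.740 × 0.2163 × 9.1743 = 9.4061 km/s.
v = √(v_r² + v_t²) = √(14.68² + 9.4061²) = √303.977 = 17.435 km/s.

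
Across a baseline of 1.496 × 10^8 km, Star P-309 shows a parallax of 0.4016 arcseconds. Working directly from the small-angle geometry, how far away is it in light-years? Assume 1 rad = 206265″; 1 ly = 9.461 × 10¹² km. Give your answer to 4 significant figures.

8.121 ly

θ = 0.4016″ = 0.4016/206265 = 1.9470 × 10^-6 rad.
d = B/θ = (1.496 × 10^8) / (1.9470 × 10^-6) = 7.6836 × 10^13 km = (7.6836 × 10^13) / (9.461 × 10^12) ly = 8.1213 ly.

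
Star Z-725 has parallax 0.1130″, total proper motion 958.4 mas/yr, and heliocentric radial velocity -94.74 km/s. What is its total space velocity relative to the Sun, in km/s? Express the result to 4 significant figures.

102.9 km/s

d = 1/p = 1/0.1130″ = 8.8496 pc.
μ = 958.4 mas/yr = 0.9584 ″/yr.
v_t = 4.740 μ d = 4.740 × 0.9584 × 8.8496 = 40.202 km/s.
v = √(v_r² + v_t²) = √((-94.74)² + 40.202²) = √10591.9 = 102.92 km/s.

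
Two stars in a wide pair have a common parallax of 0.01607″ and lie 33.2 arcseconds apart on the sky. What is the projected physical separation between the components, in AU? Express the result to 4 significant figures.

d = 1/p = 1/0.01607″ = 62.228 pc.
At distance d (pc), an angle of θ arcsec spans θ·d AU: s = 33.2 × 62.228 = 2066 AU.

2066 AU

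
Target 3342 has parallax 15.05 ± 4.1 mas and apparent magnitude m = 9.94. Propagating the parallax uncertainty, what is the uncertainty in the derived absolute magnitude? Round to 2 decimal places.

M = m − 5 log₁₀ d + 5 = m + 5 log₁₀ p + 5, so ∂M/∂p = 5/(p ln 10).
σ_M = (5/ln 10) · (σ_p/p) = 2.1715 × 4.1/15.05 = 2.1715 × 0.27243 = 0.59158.

σ_M = 0.59 mag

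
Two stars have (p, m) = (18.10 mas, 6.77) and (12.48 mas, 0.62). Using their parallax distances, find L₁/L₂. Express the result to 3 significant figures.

d₁ = 1/p₁ = 1/0.01810″ = 55.249 pc; d₂ = 1/p₂ = 1/0.01248″ = 80.128 pc.
M₁ = m₁ − 5 log₁₀ d₁ + 5 = 6.77 − 8.7116 + 5 = 3.0584.
M₂ = 0.62 − 9.5189 + 5 = -3.8989.
L₁/L₂ = 10^(0.4(M₂ − M₁)) = 10^(0.4 × (-6.9573)) = 10^(-2.78292) = 0.0016485.

L₁/L₂ = 0.00165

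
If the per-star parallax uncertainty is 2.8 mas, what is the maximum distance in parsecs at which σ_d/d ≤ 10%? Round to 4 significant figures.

σ_d/d = σ_p/p, so the condition is σ_p/p ≤ 0.10, i.e. p ≥ σ_p/0.10.
p_min = 2.8/0.10 = 28 mas = 0.028 arcsec.
d_max = 1/p_min = 1/0.028 = 35.714 pc.

35.71 pc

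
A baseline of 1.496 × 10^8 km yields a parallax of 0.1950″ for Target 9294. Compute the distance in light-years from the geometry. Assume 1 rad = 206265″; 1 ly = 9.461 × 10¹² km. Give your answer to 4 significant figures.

16.73 ly

θ = 0.1950″ = 0.1950/206265 = 9.4539 × 10^-7 rad.
d = B/θ = (1.496 × 10^8) / (9.4539 × 10^-7) = 1.5824 × 10^14 km = (1.5824 × 10^14) / (9.461 × 10^12) ly = 16.726 ly.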